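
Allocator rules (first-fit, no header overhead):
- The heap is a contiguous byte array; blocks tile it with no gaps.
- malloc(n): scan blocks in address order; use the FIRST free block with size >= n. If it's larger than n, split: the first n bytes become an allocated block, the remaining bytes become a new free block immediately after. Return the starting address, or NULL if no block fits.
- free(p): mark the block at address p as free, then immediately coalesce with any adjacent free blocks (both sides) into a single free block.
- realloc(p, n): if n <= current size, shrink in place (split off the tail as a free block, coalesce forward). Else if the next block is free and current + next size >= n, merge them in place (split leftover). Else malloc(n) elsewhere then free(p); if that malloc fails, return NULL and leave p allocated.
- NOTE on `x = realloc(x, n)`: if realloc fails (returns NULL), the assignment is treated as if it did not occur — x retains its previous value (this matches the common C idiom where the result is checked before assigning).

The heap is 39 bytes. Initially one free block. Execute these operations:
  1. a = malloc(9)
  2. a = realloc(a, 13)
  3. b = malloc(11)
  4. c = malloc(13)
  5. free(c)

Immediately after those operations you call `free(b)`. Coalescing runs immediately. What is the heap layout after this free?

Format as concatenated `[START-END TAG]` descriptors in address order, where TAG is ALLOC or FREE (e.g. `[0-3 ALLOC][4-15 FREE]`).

Answer: [0-12 ALLOC][13-38 FREE]

Derivation:
Op 1: a = malloc(9) -> a = 0; heap: [0-8 ALLOC][9-38 FREE]
Op 2: a = realloc(a, 13) -> a = 0; heap: [0-12 ALLOC][13-38 FREE]
Op 3: b = malloc(11) -> b = 13; heap: [0-12 ALLOC][13-23 ALLOC][24-38 FREE]
Op 4: c = malloc(13) -> c = 24; heap: [0-12 ALLOC][13-23 ALLOC][24-36 ALLOC][37-38 FREE]
Op 5: free(c) -> (freed c); heap: [0-12 ALLOC][13-23 ALLOC][24-38 FREE]
free(b): b = 13 -> block [13-23 ALLOC]; mark free, coalesce with adjacent free neighbors -> [0-12 ALLOC][13-38 FREE]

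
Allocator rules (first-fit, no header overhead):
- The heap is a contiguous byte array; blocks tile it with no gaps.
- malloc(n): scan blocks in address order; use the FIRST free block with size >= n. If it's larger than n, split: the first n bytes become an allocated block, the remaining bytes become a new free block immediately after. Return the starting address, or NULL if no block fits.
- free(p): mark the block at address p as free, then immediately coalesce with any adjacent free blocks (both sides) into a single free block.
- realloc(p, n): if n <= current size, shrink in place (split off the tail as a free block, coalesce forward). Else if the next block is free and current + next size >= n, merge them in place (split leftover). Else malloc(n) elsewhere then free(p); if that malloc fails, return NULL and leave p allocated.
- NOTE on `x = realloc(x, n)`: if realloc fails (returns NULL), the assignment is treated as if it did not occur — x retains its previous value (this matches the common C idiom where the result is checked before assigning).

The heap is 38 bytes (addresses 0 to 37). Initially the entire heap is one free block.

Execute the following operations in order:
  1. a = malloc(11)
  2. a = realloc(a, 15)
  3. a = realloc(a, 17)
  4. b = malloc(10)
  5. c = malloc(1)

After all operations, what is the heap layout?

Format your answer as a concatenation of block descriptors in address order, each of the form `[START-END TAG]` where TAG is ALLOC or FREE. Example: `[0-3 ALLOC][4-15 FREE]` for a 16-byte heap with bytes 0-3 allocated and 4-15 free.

Answer: [0-16 ALLOC][17-26 ALLOC][27-27 ALLOC][28-37 FREE]

Derivation:
Op 1: a = malloc(11) -> a = 0; heap: [0-10 ALLOC][11-37 FREE]
Op 2: a = realloc(a, 15) -> a = 0; heap: [0-14 ALLOC][15-37 FREE]
Op 3: a = realloc(a, 17) -> a = 0; heap: [0-16 ALLOC][17-37 FREE]
Op 4: b = malloc(10) -> b = 17; heap: [0-16 ALLOC][17-26 ALLOC][27-37 FREE]
Op 5: c = malloc(1) -> c = 27; heap: [0-16 ALLOC][17-26 ALLOC][27-27 ALLOC][28-37 FREE]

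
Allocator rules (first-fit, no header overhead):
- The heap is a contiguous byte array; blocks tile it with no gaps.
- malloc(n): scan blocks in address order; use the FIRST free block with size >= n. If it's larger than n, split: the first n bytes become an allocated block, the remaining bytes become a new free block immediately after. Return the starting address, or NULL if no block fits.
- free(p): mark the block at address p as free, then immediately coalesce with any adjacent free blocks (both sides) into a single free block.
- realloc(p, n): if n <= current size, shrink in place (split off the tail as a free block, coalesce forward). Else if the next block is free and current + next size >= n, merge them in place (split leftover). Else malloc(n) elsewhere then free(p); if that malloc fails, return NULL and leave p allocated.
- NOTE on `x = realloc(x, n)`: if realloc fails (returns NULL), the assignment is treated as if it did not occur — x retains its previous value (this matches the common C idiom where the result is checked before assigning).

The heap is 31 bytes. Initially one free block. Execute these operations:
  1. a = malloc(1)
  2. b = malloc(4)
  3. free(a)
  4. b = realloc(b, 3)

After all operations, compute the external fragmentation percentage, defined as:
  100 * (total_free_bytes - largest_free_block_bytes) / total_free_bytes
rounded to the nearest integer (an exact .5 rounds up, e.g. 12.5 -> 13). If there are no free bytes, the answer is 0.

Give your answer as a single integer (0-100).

Answer: 4

Derivation:
Op 1: a = malloc(1) -> a = 0; heap: [0-0 ALLOC][1-30 FREE]
Op 2: b = malloc(4) -> b = 1; heap: [0-0 ALLOC][1-4 ALLOC][5-30 FREE]
Op 3: free(a) -> (freed a); heap: [0-0 FREE][1-4 ALLOC][5-30 FREE]
Op 4: b = realloc(b, 3) -> b = 1; heap: [0-0 FREE][1-3 ALLOC][4-30 FREE]
Free blocks: [1 27] total_free=28 largest=27 -> 100*(28-27)/28 = 100/28 ≈ 3.571 -> rounds to 4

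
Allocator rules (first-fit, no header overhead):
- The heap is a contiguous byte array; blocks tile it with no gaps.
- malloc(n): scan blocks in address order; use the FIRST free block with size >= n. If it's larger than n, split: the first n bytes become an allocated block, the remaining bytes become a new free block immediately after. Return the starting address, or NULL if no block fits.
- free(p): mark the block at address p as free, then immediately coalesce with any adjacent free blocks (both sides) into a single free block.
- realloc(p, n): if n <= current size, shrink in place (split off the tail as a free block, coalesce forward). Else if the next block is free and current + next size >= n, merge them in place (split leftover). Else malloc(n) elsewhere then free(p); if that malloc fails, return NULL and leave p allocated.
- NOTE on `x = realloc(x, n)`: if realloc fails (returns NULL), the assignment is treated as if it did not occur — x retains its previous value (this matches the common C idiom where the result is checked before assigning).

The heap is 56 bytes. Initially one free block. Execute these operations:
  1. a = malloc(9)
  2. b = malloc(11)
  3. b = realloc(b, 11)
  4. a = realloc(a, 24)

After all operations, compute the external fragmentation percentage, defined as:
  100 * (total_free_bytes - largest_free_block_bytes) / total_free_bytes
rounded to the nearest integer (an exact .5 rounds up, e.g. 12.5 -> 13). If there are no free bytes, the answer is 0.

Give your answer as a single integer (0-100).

Answer: 43

Derivation:
Op 1: a = malloc(9) -> a = 0; heap: [0-8 ALLOC][9-55 FREE]
Op 2: b = malloc(11) -> b = 9; heap: [0-8 ALLOC][9-19 ALLOC][20-55 FREE]
Op 3: b = realloc(b, 11) -> b = 9; heap: [0-8 ALLOC][9-19 ALLOC][20-55 FREE]
Op 4: a = realloc(a, 24) -> a = 20; heap: [0-8 FREE][9-19 ALLOC][20-43 ALLOC][44-55 FREE]
Free blocks: [9 12] total_free=21 largest=12 -> 100*(21-12)/21 = 900/21 ≈ 42.857 -> rounds to 43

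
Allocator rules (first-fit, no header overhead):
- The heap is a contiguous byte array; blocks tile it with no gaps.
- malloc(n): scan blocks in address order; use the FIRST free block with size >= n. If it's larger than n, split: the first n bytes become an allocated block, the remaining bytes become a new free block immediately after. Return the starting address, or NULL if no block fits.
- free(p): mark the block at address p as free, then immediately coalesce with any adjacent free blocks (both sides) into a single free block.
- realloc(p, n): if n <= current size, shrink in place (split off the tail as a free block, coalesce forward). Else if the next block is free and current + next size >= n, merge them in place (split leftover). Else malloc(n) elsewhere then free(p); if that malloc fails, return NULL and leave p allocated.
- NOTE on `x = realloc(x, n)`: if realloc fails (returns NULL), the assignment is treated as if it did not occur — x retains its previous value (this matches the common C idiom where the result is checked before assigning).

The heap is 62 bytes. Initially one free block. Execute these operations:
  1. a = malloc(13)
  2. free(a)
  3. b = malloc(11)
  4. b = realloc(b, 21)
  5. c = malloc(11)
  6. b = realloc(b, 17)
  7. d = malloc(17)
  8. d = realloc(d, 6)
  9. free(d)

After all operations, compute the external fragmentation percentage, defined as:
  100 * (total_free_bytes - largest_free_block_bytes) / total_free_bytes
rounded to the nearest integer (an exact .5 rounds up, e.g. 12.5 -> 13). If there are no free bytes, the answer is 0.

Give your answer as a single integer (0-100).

Op 1: a = malloc(13) -> a = 0; heap: [0-12 ALLOC][13-61 FREE]
Op 2: free(a) -> (freed a); heap: [0-61 FREE]
Op 3: b = malloc(11) -> b = 0; heap: [0-10 ALLOC][11-61 FREE]
Op 4: b = realloc(b, 21) -> b = 0; heap: [0-20 ALLOC][21-61 FREE]
Op 5: c = malloc(11) -> c = 21; heap: [0-20 ALLOC][21-31 ALLOC][32-61 FREE]
Op 6: b = realloc(b, 17) -> b = 0; heap: [0-16 ALLOC][17-20 FREE][21-31 ALLOC][32-61 FREE]
Op 7: d = malloc(17) -> d = 32; heap: [0-16 ALLOC][17-20 FREE][21-31 ALLOC][32-48 ALLOC][49-61 FREE]
Op 8: d = realloc(d, 6) -> d = 32; heap: [0-16 ALLOC][17-20 FREE][21-31 ALLOC][32-37 ALLOC][38-61 FREE]
Op 9: free(d) -> (freed d); heap: [0-16 ALLOC][17-20 FREE][21-31 ALLOC][32-61 FREE]
Free blocks: [4 30] total_free=34 largest=30 -> 100*(34-30)/34 = 400/34 ≈ 11.765 -> rounds to 12

Answer: 12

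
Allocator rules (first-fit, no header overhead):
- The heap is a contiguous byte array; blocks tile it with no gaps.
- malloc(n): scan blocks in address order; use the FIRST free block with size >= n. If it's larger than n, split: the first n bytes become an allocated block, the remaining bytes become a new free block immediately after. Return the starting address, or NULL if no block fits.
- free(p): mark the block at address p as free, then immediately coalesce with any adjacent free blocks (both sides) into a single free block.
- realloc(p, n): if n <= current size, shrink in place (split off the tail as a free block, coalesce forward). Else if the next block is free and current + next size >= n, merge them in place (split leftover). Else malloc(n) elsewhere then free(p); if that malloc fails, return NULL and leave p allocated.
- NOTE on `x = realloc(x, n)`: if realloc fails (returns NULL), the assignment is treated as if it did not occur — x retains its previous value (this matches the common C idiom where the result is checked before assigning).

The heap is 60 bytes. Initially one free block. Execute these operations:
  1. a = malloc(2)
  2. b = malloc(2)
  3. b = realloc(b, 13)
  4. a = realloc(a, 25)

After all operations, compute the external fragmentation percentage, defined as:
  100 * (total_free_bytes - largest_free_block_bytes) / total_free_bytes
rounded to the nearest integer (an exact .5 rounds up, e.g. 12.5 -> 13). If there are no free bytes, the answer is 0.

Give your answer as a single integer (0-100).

Answer: 9

Derivation:
Op 1: a = malloc(2) -> a = 0; heap: [0-1 ALLOC][2-59 FREE]
Op 2: b = malloc(2) -> b = 2; heap: [0-1 ALLOC][2-3 ALLOC][4-59 FREE]
Op 3: b = realloc(b, 13) -> b = 2; heap: [0-1 ALLOC][2-14 ALLOC][15-59 FREE]
Op 4: a = realloc(a, 25) -> a = 15; heap: [0-1 FREE][2-14 ALLOC][15-39 ALLOC][40-59 FREE]
Free blocks: [2 20] total_free=22 largest=20 -> 100*(22-20)/22 = 200/22 ≈ 9.091 -> rounds to 9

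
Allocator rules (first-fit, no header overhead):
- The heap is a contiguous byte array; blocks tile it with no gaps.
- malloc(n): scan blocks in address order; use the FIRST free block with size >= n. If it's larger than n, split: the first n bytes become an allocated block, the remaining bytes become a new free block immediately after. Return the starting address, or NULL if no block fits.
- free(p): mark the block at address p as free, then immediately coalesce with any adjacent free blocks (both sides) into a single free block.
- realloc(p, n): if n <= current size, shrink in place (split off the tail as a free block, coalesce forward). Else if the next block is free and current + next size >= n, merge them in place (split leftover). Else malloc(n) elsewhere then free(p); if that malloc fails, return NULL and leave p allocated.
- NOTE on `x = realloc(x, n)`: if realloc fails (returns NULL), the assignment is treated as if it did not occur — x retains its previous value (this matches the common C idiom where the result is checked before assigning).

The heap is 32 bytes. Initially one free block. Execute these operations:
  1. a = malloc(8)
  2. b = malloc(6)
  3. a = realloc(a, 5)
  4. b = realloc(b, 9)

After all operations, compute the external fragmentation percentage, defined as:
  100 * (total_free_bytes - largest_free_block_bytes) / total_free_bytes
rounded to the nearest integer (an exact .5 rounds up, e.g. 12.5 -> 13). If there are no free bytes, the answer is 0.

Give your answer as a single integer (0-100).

Op 1: a = malloc(8) -> a = 0; heap: [0-7 ALLOC][8-31 FREE]
Op 2: b = malloc(6) -> b = 8; heap: [0-7 ALLOC][8-13 ALLOC][14-31 FREE]
Op 3: a = realloc(a, 5) -> a = 0; heap: [0-4 ALLOC][5-7 FREE][8-13 ALLOC][14-31 FREE]
Op 4: b = realloc(b, 9) -> b = 8; heap: [0-4 ALLOC][5-7 FREE][8-16 ALLOC][17-31 FREE]
Free blocks: [3 15] total_free=18 largest=15 -> 100*(18-15)/18 = 300/18 ≈ 16.667 -> rounds to 17

Answer: 17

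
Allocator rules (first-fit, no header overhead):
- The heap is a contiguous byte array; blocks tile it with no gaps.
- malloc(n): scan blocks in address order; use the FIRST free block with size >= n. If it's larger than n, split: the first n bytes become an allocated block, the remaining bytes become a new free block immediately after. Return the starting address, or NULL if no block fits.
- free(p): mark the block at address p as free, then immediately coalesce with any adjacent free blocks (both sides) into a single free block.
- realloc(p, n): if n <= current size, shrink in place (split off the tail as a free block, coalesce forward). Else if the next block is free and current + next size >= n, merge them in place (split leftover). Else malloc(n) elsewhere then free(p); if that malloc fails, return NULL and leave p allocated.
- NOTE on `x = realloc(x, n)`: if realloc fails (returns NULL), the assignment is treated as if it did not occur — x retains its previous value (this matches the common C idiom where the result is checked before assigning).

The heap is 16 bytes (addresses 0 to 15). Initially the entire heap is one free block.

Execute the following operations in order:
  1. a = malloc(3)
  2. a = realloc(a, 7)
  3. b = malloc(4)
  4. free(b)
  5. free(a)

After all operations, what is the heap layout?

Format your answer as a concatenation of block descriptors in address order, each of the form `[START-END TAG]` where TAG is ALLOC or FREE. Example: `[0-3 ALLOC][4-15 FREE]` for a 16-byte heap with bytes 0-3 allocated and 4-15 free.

Op 1: a = malloc(3) -> a = 0; heap: [0-2 ALLOC][3-15 FREE]
Op 2: a = realloc(a, 7) -> a = 0; heap: [0-6 ALLOC][7-15 FREE]
Op 3: b = malloc(4) -> b = 7; heap: [0-6 ALLOC][7-10 ALLOC][11-15 FREE]
Op 4: free(b) -> (freed b); heap: [0-6 ALLOC][7-15 FREE]
Op 5: free(a) -> (freed a); heap: [0-15 FREE]

Answer: [0-15 FREE]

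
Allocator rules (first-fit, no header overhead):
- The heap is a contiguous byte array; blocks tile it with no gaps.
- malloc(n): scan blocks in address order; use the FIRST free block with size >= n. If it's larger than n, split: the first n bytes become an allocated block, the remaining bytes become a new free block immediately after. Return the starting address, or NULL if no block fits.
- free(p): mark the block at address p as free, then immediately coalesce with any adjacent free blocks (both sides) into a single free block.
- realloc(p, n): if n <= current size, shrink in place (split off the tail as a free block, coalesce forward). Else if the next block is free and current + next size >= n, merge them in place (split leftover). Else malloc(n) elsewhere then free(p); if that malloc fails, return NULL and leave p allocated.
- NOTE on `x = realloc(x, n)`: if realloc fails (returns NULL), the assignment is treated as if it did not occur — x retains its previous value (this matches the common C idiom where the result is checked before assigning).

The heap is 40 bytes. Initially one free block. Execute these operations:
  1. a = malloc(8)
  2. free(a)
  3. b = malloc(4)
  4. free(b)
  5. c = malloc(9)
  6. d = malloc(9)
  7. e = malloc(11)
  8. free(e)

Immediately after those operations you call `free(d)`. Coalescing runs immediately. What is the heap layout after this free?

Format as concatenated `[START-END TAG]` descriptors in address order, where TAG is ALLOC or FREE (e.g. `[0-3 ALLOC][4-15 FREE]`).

Op 1: a = malloc(8) -> a = 0; heap: [0-7 ALLOC][8-39 FREE]
Op 2: free(a) -> (freed a); heap: [0-39 FREE]
Op 3: b = malloc(4) -> b = 0; heap: [0-3 ALLOC][4-39 FREE]
Op 4: free(b) -> (freed b); heap: [0-39 FREE]
Op 5: c = malloc(9) -> c = 0; heap: [0-8 ALLOC][9-39 FREE]
Op 6: d = malloc(9) -> d = 9; heap: [0-8 ALLOC][9-17 ALLOC][18-39 FREE]
Op 7: e = malloc(11) -> e = 18; heap: [0-8 ALLOC][9-17 ALLOC][18-28 ALLOC][29-39 FREE]
Op 8: free(e) -> (freed e); heap: [0-8 ALLOC][9-17 ALLOC][18-39 FREE]
free(d): d = 9 -> block [9-17 ALLOC]; mark free, coalesce with adjacent free neighbors -> [0-8 ALLOC][9-39 FREE]

Answer: [0-8 ALLOC][9-39 FREE]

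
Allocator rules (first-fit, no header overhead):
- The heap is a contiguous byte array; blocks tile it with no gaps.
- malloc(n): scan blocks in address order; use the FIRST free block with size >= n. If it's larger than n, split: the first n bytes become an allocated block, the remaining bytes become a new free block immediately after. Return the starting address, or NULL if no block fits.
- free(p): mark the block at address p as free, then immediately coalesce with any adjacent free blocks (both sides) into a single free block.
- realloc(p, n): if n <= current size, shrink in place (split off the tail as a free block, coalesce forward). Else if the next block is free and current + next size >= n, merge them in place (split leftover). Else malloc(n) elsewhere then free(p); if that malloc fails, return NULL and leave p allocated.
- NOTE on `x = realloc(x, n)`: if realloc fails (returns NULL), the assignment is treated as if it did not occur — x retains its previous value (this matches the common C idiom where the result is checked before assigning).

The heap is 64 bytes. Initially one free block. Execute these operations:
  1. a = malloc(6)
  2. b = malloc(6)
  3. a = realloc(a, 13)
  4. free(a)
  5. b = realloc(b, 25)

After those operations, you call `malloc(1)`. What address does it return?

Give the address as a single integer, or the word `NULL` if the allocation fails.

Op 1: a = malloc(6) -> a = 0; heap: [0-5 ALLOC][6-63 FREE]
Op 2: b = malloc(6) -> b = 6; heap: [0-5 ALLOC][6-11 ALLOC][12-63 FREE]
Op 3: a = realloc(a, 13) -> a = 12; heap: [0-5 FREE][6-11 ALLOC][12-24 ALLOC][25-63 FREE]
Op 4: free(a) -> (freed a); heap: [0-5 FREE][6-11 ALLOC][12-63 FREE]
Op 5: b = realloc(b, 25) -> b = 6; heap: [0-5 FREE][6-30 ALLOC][31-63 FREE]
malloc(1): first-fit scan over [0-5 FREE][6-30 ALLOC][31-63 FREE] -> 0

Answer: 0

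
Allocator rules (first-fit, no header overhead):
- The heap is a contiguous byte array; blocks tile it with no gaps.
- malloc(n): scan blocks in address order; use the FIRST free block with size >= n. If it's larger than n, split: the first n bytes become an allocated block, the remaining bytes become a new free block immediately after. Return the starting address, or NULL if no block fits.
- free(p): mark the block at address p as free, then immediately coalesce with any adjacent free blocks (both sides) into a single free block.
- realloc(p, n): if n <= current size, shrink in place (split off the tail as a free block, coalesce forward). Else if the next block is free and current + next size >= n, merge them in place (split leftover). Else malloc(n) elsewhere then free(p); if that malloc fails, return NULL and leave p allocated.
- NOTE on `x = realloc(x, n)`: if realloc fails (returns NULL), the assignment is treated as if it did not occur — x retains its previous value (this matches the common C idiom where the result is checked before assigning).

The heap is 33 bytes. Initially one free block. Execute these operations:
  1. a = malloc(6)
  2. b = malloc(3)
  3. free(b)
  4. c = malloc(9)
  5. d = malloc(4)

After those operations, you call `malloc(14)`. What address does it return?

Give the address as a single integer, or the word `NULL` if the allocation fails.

Answer: 19

Derivation:
Op 1: a = malloc(6) -> a = 0; heap: [0-5 ALLOC][6-32 FREE]
Op 2: b = malloc(3) -> b = 6; heap: [0-5 ALLOC][6-8 ALLOC][9-32 FREE]
Op 3: free(b) -> (freed b); heap: [0-5 ALLOC][6-32 FREE]
Op 4: c = malloc(9) -> c = 6; heap: [0-5 ALLOC][6-14 ALLOC][15-32 FREE]
Op 5: d = malloc(4) -> d = 15; heap: [0-5 ALLOC][6-14 ALLOC][15-18 ALLOC][19-32 FREE]
malloc(14): first-fit scan over [0-5 ALLOC][6-14 ALLOC][15-18 ALLOC][19-32 FREE] -> 19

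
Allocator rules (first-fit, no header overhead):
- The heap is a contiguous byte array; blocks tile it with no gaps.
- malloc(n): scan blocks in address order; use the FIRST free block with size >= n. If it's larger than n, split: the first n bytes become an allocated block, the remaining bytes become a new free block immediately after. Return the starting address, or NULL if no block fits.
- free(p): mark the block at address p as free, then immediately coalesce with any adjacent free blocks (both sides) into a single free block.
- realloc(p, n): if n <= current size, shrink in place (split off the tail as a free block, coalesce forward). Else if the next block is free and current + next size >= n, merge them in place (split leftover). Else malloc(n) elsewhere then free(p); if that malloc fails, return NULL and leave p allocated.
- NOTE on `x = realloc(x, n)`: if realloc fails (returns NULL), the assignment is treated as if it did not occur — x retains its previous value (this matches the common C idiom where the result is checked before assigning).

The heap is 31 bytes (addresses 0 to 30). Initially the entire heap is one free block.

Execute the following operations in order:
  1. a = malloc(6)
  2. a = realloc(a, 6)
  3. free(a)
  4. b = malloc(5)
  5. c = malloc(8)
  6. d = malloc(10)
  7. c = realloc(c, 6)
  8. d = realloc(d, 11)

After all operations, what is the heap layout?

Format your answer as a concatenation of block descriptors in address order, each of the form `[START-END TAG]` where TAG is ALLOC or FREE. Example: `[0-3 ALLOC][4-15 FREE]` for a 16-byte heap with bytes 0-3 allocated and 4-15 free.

Op 1: a = malloc(6) -> a = 0; heap: [0-5 ALLOC][6-30 FREE]
Op 2: a = realloc(a, 6) -> a = 0; heap: [0-5 ALLOC][6-30 FREE]
Op 3: free(a) -> (freed a); heap: [0-30 FREE]
Op 4: b = malloc(5) -> b = 0; heap: [0-4 ALLOC][5-30 FREE]
Op 5: c = malloc(8) -> c = 5; heap: [0-4 ALLOC][5-12 ALLOC][13-30 FREE]
Op 6: d = malloc(10) -> d = 13; heap: [0-4 ALLOC][5-12 ALLOC][13-22 ALLOC][23-30 FREE]
Op 7: c = realloc(c, 6) -> c = 5; heap: [0-4 ALLOC][5-10 ALLOC][11-12 FREE][13-22 ALLOC][23-30 FREE]
Op 8: d = realloc(d, 11) -> d = 13; heap: [0-4 ALLOC][5-10 ALLOC][11-12 FREE][13-23 ALLOC][24-30 FREE]

Answer: [0-4 ALLOC][5-10 ALLOC][11-12 FREE][13-23 ALLOC][24-30 FREE]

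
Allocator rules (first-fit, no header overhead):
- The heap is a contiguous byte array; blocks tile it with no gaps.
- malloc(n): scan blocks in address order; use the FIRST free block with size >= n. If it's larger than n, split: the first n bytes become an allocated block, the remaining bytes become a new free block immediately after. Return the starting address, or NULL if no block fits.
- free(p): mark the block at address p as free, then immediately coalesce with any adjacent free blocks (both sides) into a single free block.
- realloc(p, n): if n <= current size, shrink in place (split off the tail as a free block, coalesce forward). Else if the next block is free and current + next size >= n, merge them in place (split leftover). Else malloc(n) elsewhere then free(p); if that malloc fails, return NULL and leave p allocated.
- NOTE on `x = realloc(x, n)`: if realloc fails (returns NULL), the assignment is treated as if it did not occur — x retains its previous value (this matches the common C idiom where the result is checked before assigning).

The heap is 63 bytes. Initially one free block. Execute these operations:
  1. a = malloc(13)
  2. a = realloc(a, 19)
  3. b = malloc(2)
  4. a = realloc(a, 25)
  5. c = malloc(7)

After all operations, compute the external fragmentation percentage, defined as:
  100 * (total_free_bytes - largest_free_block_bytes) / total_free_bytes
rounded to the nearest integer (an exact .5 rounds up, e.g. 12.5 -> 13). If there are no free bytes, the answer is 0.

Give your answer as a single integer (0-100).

Answer: 41

Derivation:
Op 1: a = malloc(13) -> a = 0; heap: [0-12 ALLOC][13-62 FREE]
Op 2: a = realloc(a, 19) -> a = 0; heap: [0-18 ALLOC][19-62 FREE]
Op 3: b = malloc(2) -> b = 19; heap: [0-18 ALLOC][19-20 ALLOC][21-62 FREE]
Op 4: a = realloc(a, 25) -> a = 21; heap: [0-18 FREE][19-20 ALLOC][21-45 ALLOC][46-62 FREE]
Op 5: c = malloc(7) -> c = 0; heap: [0-6 ALLOC][7-18 FREE][19-20 ALLOC][21-45 ALLOC][46-62 FREE]
Free blocks: [12 17] total_free=29 largest=17 -> 100*(29-17)/29 = 1200/29 ≈ 41.379 -> rounds to 41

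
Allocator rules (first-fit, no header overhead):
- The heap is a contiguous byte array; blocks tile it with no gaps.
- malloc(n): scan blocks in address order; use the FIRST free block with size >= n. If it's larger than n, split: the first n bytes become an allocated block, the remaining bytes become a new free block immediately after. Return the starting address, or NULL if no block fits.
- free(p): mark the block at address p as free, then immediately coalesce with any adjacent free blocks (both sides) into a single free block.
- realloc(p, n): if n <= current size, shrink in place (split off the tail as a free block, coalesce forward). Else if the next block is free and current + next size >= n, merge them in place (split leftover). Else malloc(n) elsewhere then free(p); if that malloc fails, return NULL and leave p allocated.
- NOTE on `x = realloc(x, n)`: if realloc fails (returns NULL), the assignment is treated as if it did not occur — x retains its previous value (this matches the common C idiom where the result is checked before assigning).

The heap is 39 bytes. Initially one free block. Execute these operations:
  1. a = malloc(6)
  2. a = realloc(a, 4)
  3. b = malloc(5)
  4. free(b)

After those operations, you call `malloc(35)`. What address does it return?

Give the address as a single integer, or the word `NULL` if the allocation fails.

Answer: 4

Derivation:
Op 1: a = malloc(6) -> a = 0; heap: [0-5 ALLOC][6-38 FREE]
Op 2: a = realloc(a, 4) -> a = 0; heap: [0-3 ALLOC][4-38 FREE]
Op 3: b = malloc(5) -> b = 4; heap: [0-3 ALLOC][4-8 ALLOC][9-38 FREE]
Op 4: free(b) -> (freed b); heap: [0-3 ALLOC][4-38 FREE]
malloc(35): first-fit scan over [0-3 ALLOC][4-38 FREE] -> 4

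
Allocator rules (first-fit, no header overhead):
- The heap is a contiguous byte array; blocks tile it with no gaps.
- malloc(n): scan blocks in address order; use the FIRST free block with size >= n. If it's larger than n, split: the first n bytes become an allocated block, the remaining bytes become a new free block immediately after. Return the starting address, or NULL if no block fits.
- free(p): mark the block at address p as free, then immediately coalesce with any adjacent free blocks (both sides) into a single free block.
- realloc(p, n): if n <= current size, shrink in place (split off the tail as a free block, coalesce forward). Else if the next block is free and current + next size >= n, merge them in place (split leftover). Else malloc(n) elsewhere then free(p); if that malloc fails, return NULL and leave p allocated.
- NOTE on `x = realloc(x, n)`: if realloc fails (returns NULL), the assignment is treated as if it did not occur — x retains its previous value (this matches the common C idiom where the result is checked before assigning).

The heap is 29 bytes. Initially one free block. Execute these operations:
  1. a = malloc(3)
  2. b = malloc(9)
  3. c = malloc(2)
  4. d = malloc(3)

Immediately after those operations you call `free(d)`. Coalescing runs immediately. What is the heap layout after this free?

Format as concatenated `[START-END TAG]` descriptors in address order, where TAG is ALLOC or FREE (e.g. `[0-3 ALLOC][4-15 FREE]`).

Op 1: a = malloc(3) -> a = 0; heap: [0-2 ALLOC][3-28 FREE]
Op 2: b = malloc(9) -> b = 3; heap: [0-2 ALLOC][3-11 ALLOC][12-28 FREE]
Op 3: c = malloc(2) -> c = 12; heap: [0-2 ALLOC][3-11 ALLOC][12-13 ALLOC][14-28 FREE]
Op 4: d = malloc(3) -> d = 14; heap: [0-2 ALLOC][3-11 ALLOC][12-13 ALLOC][14-16 ALLOC][17-28 FREE]
free(d): d = 14 -> block [14-16 ALLOC]; mark free, coalesce with adjacent free neighbors -> [0-2 ALLOC][3-11 ALLOC][12-13 ALLOC][14-28 FREE]

Answer: [0-2 ALLOC][3-11 ALLOC][12-13 ALLOC][14-28 FREE]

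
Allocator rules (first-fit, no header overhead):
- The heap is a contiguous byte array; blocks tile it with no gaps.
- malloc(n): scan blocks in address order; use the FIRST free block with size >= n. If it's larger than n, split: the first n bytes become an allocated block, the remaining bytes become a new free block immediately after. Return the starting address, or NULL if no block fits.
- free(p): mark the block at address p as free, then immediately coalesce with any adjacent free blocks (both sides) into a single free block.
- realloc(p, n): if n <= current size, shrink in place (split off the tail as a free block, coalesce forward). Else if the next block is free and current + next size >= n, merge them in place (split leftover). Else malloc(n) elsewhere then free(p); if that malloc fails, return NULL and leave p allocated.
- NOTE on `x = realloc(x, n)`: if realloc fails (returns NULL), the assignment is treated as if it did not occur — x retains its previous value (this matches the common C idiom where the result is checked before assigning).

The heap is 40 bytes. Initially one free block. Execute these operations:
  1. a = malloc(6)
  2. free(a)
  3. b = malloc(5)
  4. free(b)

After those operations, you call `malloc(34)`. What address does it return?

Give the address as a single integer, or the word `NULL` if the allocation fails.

Op 1: a = malloc(6) -> a = 0; heap: [0-5 ALLOC][6-39 FREE]
Op 2: free(a) -> (freed a); heap: [0-39 FREE]
Op 3: b = malloc(5) -> b = 0; heap: [0-4 ALLOC][5-39 FREE]
Op 4: free(b) -> (freed b); heap: [0-39 FREE]
malloc(34): first-fit scan over [0-39 FREE] -> 0

Answer: 0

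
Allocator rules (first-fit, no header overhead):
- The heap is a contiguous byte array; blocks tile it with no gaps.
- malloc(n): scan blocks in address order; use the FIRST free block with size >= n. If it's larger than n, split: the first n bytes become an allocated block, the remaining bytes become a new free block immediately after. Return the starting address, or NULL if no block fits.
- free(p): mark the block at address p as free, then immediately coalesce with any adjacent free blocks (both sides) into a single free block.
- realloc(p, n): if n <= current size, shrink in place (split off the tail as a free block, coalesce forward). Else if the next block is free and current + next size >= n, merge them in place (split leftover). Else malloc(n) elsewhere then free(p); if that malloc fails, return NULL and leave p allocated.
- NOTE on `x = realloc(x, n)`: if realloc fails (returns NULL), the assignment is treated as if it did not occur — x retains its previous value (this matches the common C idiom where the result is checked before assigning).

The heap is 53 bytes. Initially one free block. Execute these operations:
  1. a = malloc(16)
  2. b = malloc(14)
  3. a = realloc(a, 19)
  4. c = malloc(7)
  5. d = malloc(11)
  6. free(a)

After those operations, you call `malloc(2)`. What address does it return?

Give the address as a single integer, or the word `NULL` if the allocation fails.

Op 1: a = malloc(16) -> a = 0; heap: [0-15 ALLOC][16-52 FREE]
Op 2: b = malloc(14) -> b = 16; heap: [0-15 ALLOC][16-29 ALLOC][30-52 FREE]
Op 3: a = realloc(a, 19) -> a = 30; heap: [0-15 FREE][16-29 ALLOC][30-48 ALLOC][49-52 FREE]
Op 4: c = malloc(7) -> c = 0; heap: [0-6 ALLOC][7-15 FREE][16-29 ALLOC][30-48 ALLOC][49-52 FREE]
Op 5: d = malloc(11) -> d = NULL; heap: [0-6 ALLOC][7-15 FREE][16-29 ALLOC][30-48 ALLOC][49-52 FREE]
Op 6: free(a) -> (freed a); heap: [0-6 ALLOC][7-15 FREE][16-29 ALLOC][30-52 FREE]
malloc(2): first-fit scan over [0-6 ALLOC][7-15 FREE][16-29 ALLOC][30-52 FREE] -> 7

Answer: 7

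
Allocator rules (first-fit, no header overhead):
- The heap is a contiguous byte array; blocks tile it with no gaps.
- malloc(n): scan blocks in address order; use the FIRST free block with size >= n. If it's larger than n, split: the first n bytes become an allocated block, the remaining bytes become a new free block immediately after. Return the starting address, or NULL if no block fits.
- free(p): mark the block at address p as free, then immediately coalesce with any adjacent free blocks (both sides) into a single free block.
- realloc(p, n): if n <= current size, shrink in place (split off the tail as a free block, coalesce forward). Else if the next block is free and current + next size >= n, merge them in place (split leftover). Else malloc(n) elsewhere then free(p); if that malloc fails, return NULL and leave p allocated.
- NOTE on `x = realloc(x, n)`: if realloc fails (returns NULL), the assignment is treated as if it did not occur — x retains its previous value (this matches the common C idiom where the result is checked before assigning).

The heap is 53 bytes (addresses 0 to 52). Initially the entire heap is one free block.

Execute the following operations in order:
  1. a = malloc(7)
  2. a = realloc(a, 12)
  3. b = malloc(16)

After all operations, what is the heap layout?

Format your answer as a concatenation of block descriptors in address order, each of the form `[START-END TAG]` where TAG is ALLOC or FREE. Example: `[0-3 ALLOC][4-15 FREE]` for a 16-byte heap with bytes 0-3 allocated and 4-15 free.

Op 1: a = malloc(7) -> a = 0; heap: [0-6 ALLOC][7-52 FREE]
Op 2: a = realloc(a, 12) -> a = 0; heap: [0-11 ALLOC][12-52 FREE]
Op 3: b = malloc(16) -> b = 12; heap: [0-11 ALLOC][12-27 ALLOC][28-52 FREE]

Answer: [0-11 ALLOC][12-27 ALLOC][28-52 FREE]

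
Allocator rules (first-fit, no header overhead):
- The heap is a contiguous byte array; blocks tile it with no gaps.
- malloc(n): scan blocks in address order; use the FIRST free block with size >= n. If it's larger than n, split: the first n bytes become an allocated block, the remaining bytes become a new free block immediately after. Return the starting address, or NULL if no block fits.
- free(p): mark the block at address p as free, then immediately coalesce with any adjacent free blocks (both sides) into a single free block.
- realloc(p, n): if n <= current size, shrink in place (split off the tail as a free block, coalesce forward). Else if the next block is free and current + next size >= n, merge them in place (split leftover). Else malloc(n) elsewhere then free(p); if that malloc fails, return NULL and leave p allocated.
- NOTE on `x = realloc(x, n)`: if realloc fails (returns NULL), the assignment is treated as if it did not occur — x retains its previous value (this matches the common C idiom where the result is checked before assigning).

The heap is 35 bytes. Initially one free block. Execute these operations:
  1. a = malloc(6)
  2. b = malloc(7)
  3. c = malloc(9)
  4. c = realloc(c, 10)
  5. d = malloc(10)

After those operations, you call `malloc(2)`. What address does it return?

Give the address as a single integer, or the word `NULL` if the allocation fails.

Answer: 33

Derivation:
Op 1: a = malloc(6) -> a = 0; heap: [0-5 ALLOC][6-34 FREE]
Op 2: b = malloc(7) -> b = 6; heap: [0-5 ALLOC][6-12 ALLOC][13-34 FREE]
Op 3: c = malloc(9) -> c = 13; heap: [0-5 ALLOC][6-12 ALLOC][13-21 ALLOC][22-34 FREE]
Op 4: c = realloc(c, 10) -> c = 13; heap: [0-5 ALLOC][6-12 ALLOC][13-22 ALLOC][23-34 FREE]
Op 5: d = malloc(10) -> d = 23; heap: [0-5 ALLOC][6-12 ALLOC][13-22 ALLOC][23-32 ALLOC][33-34 FREE]
malloc(2): first-fit scan over [0-5 ALLOC][6-12 ALLOC][13-22 ALLOC][23-32 ALLOC][33-34 FREE] -> 33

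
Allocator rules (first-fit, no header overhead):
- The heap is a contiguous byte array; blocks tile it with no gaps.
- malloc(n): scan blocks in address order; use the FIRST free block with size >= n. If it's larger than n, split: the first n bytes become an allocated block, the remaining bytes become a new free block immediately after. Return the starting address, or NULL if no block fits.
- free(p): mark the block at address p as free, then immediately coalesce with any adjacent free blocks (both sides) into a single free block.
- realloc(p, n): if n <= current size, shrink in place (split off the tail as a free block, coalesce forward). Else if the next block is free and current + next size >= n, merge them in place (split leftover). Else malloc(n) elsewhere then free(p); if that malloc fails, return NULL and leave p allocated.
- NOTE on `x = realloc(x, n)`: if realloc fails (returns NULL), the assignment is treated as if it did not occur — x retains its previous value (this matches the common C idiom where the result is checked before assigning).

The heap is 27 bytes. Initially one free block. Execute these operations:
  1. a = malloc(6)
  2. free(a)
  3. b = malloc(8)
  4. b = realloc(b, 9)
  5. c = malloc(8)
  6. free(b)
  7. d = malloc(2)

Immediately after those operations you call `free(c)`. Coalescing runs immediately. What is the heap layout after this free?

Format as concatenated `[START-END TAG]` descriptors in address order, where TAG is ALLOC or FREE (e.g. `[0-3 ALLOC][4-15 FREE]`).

Op 1: a = malloc(6) -> a = 0; heap: [0-5 ALLOC][6-26 FREE]
Op 2: free(a) -> (freed a); heap: [0-26 FREE]
Op 3: b = malloc(8) -> b = 0; heap: [0-7 ALLOC][8-26 FREE]
Op 4: b = realloc(b, 9) -> b = 0; heap: [0-8 ALLOC][9-26 FREE]
Op 5: c = malloc(8) -> c = 9; heap: [0-8 ALLOC][9-16 ALLOC][17-26 FREE]
Op 6: free(b) -> (freed b); heap: [0-8 FREE][9-16 ALLOC][17-26 FREE]
Op 7: d = malloc(2) -> d = 0; heap: [0-1 ALLOC][2-8 FREE][9-16 ALLOC][17-26 FREE]
free(c): c = 9 -> block [9-16 ALLOC]; mark free, coalesce with adjacent free neighbors -> [0-1 ALLOC][2-26 FREE]

Answer: [0-1 ALLOC][2-26 FREE]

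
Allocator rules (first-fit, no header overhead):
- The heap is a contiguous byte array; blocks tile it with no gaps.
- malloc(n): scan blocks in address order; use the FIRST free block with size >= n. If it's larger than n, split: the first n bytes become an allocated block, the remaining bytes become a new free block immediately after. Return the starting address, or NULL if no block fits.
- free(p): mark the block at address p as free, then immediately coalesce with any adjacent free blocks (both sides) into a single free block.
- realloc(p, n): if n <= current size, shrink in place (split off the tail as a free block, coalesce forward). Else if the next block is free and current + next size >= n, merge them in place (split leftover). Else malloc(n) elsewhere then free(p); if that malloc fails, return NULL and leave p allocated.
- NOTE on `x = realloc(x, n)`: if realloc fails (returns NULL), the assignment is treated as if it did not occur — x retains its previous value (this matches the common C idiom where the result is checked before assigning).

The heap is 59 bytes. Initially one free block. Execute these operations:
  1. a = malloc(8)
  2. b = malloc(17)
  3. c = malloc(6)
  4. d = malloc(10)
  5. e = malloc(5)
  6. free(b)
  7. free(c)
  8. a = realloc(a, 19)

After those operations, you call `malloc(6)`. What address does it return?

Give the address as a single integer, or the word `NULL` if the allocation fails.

Answer: 19

Derivation:
Op 1: a = malloc(8) -> a = 0; heap: [0-7 ALLOC][8-58 FREE]
Op 2: b = malloc(17) -> b = 8; heap: [0-7 ALLOC][8-24 ALLOC][25-58 FREE]
Op 3: c = malloc(6) -> c = 25; heap: [0-7 ALLOC][8-24 ALLOC][25-30 ALLOC][31-58 FREE]
Op 4: d = malloc(10) -> d = 31; heap: [0-7 ALLOC][8-24 ALLOC][25-30 ALLOC][31-40 ALLOC][41-58 FREE]
Op 5: e = malloc(5) -> e = 41; heap: [0-7 ALLOC][8-24 ALLOC][25-30 ALLOC][31-40 ALLOC][41-45 ALLOC][46-58 FREE]
Op 6: free(b) -> (freed b); heap: [0-7 ALLOC][8-24 FREE][25-30 ALLOC][31-40 ALLOC][41-45 ALLOC][46-58 FREE]
Op 7: free(c) -> (freed c); heap: [0-7 ALLOC][8-30 FREE][31-40 ALLOC][41-45 ALLOC][46-58 FREE]
Op 8: a = realloc(a, 19) -> a = 0; heap: [0-18 ALLOC][19-30 FREE][31-40 ALLOC][41-45 ALLOC][46-58 FREE]
malloc(6): first-fit scan over [0-18 ALLOC][19-30 FREE][31-40 ALLOC][41-45 ALLOC][46-58 FREE] -> 19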